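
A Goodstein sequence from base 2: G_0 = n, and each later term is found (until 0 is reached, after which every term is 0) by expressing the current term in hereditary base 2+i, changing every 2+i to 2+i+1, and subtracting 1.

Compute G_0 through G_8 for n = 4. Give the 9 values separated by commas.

i=0: 4 = 2^2 (b=2); 2→3: 3^3 = 27; 27−1 = 26
i=1: 26 = 2·3^2 + 2·3 + 2 (b=3); 3→4: 2·4^2 + 2·4 + 2 = 42; 42−1 = 41
i=2: 41 = 2·4^2 + 2·4 + 1 (b=4); 4→5: 2·5^2 + 2·5 + 1 = 61; 61−1 = 60
i=3: 60 = 2·5^2 + 2·5 (b=5); 5→6: 2·6^2 + 2·6 = 84; 84−1 = 83
i=4: 83 = 2·6^2 + 6 + 5 (b=6); 6→7: 2·7^2 + 7 + 5 = 110; 110−1 = 109
i=5: 109 = 2·7^2 + 7 + 4 (b=7); 7→8: 2·8^2 + 8 + 4 = 140; 140−1 = 139
i=6: 139 = 2·8^2 + 8 + 3 (b=8); 8→9: 2·9^2 + 9 + 3 = 174; 174−1 = 173
i=7: 173 = 2·9^2 + 9 + 2 (b=9); 9→10: 2·10^2 + 10 + 2 = 212; 212−1 = 211

4, 26, 41, 60, 83, 109, 139, 173, 211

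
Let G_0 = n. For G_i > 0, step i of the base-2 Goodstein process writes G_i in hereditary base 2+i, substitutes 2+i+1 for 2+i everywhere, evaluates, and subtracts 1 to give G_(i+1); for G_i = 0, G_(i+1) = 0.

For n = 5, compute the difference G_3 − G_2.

step 0: 5 = 2^2 + 1; sub 3 for 2: 3^3 + 1; = 28; G_1 = 28−1 = 27
step 1: 27 = 3^3; sub 4 for 3: 4^4; = 256; G_2 = 256−1 = 255
step 2: 255 = 3·4^3 + 3·4^2 + 3·4 + 3; sub 5 for 4: 3·5^3 + 3·5^2 + 3·5 + 3; = 468; G_3 = 468−1 = 467

212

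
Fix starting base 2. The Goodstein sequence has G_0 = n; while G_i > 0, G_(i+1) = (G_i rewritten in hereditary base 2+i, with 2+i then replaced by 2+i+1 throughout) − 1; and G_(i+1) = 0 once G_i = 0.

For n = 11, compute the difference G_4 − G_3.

base 2: 11 = 2^(2 + 1) + 2 + 1; at 3: 3^(3 + 1) + 3 + 1 = 85; next = 84
base 3: 84 = 3^(3 + 1) + 3; at 4: 4^(4 + 1) + 4 = 1028; next = 1027
base 4: 1027 = 4^(4 + 1) + 3; at 5: 5^(5 + 1) + 3 = 15628; next = 15627
base 5: 15627 = 5^(5 + 1) + 2; at 6: 6^(6 + 1) + 2 = 279938; next = 279937

264310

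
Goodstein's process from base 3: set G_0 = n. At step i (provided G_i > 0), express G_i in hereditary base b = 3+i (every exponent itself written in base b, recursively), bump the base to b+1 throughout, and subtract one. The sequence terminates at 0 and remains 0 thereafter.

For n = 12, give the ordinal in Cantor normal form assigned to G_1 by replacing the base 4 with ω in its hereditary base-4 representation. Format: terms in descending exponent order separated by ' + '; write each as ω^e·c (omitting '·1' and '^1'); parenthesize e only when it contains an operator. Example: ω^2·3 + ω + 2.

step 0: 12 = 3^2 + 3; sub 4 for 3: 4^2 + 4; = 20; G_1 = 20−1 = 19
step 1: 19 = 4^2 + 3; sub 5 for 4: 5^2 + 3; = 28; G_2 = 28−1 = 27

ω^2 + 3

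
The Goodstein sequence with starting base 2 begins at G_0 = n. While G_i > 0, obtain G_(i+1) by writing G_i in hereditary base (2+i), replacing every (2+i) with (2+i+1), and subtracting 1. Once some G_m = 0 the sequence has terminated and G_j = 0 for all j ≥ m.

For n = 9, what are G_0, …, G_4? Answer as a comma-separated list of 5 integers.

9, 81, 1023, 9842, 140743

(0) 9|_2 = 2^(2 + 1) + 1 ↦ 3^(3 + 1) + 1|_3 = 82 ⇒ 81
(1) 81|_3 = 3^(3 + 1) ↦ 4^(4 + 1)|_4 = 1024 ⇒ 1023
(2) 1023|_4 = 3·4^4 + 3·4^3 + 3·4^2 + 3·4 + 3 ↦ 3·5^5 + 3·5^3 + 3·5^2 + 3·5 + 3|_5 = 9843 ⇒ 9842
(3) 9842|_5 = 3·5^5 + 3·5^3 + 3·5^2 + 3·5 + 2 ↦ 3·6^6 + 3·6^3 + 3·6^2 + 3·6 + 2|_6 = 140744 ⇒ 140743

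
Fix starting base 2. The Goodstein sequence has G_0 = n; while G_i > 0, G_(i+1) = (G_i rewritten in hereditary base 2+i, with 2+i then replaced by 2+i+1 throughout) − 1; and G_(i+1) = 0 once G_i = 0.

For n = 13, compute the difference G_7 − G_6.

3352567376

G_0=13  [base 2] 2^(2 + 1) + 2^2 + 1  →[2↦3]→  3^(3 + 1) + 3^3 + 1 = 109  −1 ⇒ G_1=108
G_1=108  [base 3] 3^(3 + 1) + 3^3  →[3↦4]→  4^(4 + 1) + 4^4 = 1280  −1 ⇒ G_2=1279
G_2=1279  [base 4] 4^(4 + 1) + 3·4^3 + 3·4^2 + 3·4 + 3  →[4↦5]→  5^(5 + 1) + 3·5^3 + 3·5^2 + 3·5 + 3 = 16093  −1 ⇒ G_3=16092
G_3=16092  [base 5] 5^(5 + 1) + 3·5^3 + 3·5^2 + 3·5 + 2  →[5↦6]→  6^(6 + 1) + 3·6^3 + 3·6^2 + 3·6 + 2 = 280712  −1 ⇒ G_4=280711
G_4=280711  [base 6] 6^(6 + 1) + 3·6^3 + 3·6^2 + 3·6 + 1  →[6↦7]→  7^(7 + 1) + 3·7^3 + 3·7^2 + 3·7 + 1 = 5765999  −1 ⇒ G_5=5765998
G_5=5765998  [base 7] 7^(7 + 1) + 3·7^3 + 3·7^2 + 3·7  →[7↦8]→  8^(8 + 1) + 3·8^3 + 3·8^2 + 3·8 = 134219480  −1 ⇒ G_6=134219479
G_6=134219479  [base 8] 8^(8 + 1) + 3·8^3 + 3·8^2 + 2·8 + 7  →[8↦9]→  9^(9 + 1) + 3·9^3 + 3·9^2 + 2·9 + 7 = 3486786856  −1 ⇒ G_7=3486786855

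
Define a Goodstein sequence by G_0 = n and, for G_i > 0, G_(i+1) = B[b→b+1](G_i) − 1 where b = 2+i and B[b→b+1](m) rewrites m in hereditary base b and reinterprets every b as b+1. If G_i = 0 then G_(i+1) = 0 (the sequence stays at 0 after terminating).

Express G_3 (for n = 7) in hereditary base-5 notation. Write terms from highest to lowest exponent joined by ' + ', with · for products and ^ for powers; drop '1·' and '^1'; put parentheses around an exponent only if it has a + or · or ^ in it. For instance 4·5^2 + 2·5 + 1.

5^5 + 2

G_0 = 7. HB_2(7) = 2^2 + 2 + 1. Bump = 31. G_1 = 30.
G_1 = 30. HB_3(30) = 3^3 + 3. Bump = 260. G_2 = 259.
G_2 = 259. HB_4(259) = 4^4 + 3. Bump = 3128. G_3 = 3127.
G_3 = 3127. HB_5(3127) = 5^5 + 2. Bump = 46658. G_4 = 46657.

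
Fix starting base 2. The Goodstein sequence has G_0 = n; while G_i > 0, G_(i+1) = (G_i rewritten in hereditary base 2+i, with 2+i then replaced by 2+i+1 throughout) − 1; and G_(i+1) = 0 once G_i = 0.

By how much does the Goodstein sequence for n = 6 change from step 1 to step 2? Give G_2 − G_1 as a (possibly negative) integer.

228

(0) 6|_2 = 2^2 + 2 ↦ 3^3 + 3|_3 = 30 ⇒ 29
(1) 29|_3 = 3^3 + 2 ↦ 4^4 + 2|_4 = 258 ⇒ 257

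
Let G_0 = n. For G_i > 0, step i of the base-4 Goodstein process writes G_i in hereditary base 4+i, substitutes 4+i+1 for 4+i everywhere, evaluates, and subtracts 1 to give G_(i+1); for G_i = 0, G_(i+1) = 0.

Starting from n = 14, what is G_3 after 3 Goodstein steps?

20

[0] 14 ≡ 3·4 + 2 (base 4). Lift 5: 17. −1: 16.
[1] 16 ≡ 3·5 + 1 (base 5). Lift 6: 19. −1: 18.
[2] 18 ≡ 3·6 (base 6). Lift 7: 21. −1: 20.
[3] 20 ≡ 2·7 + 6 (base 7). Lift 8: 22. −1: 21.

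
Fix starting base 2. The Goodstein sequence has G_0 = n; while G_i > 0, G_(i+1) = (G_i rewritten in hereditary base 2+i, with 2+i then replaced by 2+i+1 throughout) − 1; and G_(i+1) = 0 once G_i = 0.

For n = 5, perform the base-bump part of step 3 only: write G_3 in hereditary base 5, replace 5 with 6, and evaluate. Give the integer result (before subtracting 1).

i=0: 5 = 2^2 + 1 (b=2); 2→3: 3^3 + 1 = 28; 28−1 = 27
i=1: 27 = 3^3 (b=3); 3→4: 4^4 = 256; 256−1 = 255
i=2: 255 = 3·4^3 + 3·4^2 + 3·4 + 3 (b=4); 4→5: 3·5^3 + 3·5^2 + 3·5 + 3 = 468; 468−1 = 467
i=3: 467 = 3·5^3 + 3·5^2 + 3·5 + 2 (b=5); 5→6: 3·6^3 + 3·6^2 + 3·6 + 2 = 776; 776−1 = 775

776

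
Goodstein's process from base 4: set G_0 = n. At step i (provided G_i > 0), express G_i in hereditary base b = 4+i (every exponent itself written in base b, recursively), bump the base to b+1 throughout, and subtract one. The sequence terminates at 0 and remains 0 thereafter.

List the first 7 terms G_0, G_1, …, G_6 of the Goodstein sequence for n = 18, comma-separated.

i=0: 18 = 4^2 + 2 (b=4); 4→5: 5^2 + 2 = 27; 27−1 = 26
i=1: 26 = 5^2 + 1 (b=5); 5→6: 6^2 + 1 = 37; 37−1 = 36
i=2: 36 = 6^2 (b=6); 6→7: 7^2 = 49; 49−1 = 48
i=3: 48 = 6·7 + 6 (b=7); 7→8: 6·8 + 6 = 54; 54−1 = 53
i=4: 53 = 6·8 + 5 (b=8); 8→9: 6·9 + 5 = 59; 59−1 = 58
i=5: 58 = 6·9 + 4 (b=9); 9→10: 6·10 + 4 = 64; 64−1 = 63

18, 26, 36, 48, 53, 58, 63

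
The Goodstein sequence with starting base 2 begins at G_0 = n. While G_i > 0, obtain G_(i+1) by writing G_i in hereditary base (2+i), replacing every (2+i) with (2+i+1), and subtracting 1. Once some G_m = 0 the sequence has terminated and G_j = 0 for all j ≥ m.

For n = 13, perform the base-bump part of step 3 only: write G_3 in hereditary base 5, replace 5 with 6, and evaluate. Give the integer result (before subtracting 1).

[0] 13 ≡ 2^(2 + 1) + 2^2 + 1 (base 2). Lift 3: 109. −1: 108.
[1] 108 ≡ 3^(3 + 1) + 3^3 (base 3). Lift 4: 1280. −1: 1279.
[2] 1279 ≡ 4^(4 + 1) + 3·4^3 + 3·4^2 + 3·4 + 3 (base 4). Lift 5: 16093. −1: 16092.
[3] 16092 ≡ 5^(5 + 1) + 3·5^3 + 3·5^2 + 3·5 + 2 (base 5). Lift 6: 280712. −1: 280711.

280712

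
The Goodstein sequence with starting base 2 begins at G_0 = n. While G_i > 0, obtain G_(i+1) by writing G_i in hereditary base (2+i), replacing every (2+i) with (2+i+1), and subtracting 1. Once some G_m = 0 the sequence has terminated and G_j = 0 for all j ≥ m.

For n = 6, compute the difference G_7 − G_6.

144904

i=0: 6 = 2^2 + 2 (b=2); 2→3: 3^3 + 3 = 30; 30−1 = 29
i=1: 29 = 3^3 + 2 (b=3); 3→4: 4^4 + 2 = 258; 258−1 = 257
i=2: 257 = 4^4 + 1 (b=4); 4→5: 5^5 + 1 = 3126; 3126−1 = 3125
i=3: 3125 = 5^5 (b=5); 5→6: 6^6 = 46656; 46656−1 = 46655
i=4: 46655 = 5·6^5 + 5·6^4 + 5·6^3 + 5·6^2 + 5·6 + 5 (b=6); 6→7: 5·7^5 + 5·7^4 + 5·7^3 + 5·7^2 + 5·7 + 5 = 98040; 98040−1 = 98039
i=5: 98039 = 5·7^5 + 5·7^4 + 5·7^3 + 5·7^2 + 5·7 + 4 (b=7); 7→8: 5·8^5 + 5·8^4 + 5·8^3 + 5·8^2 + 5·8 + 4 = 187244; 187244−1 = 187243
i=6: 187243 = 5·8^5 + 5·8^4 + 5·8^3 + 5·8^2 + 5·8 + 3 (b=8); 8→9: 5·9^5 + 5·9^4 + 5·9^3 + 5·9^2 + 5·9 + 3 = 332148; 332148−1 = 332147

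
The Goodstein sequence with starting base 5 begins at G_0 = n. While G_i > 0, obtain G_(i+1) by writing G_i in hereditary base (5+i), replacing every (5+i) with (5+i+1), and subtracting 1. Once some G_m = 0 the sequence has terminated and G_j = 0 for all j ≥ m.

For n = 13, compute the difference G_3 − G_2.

i=0: 13 = 2·5 + 3 (b=5); 5→6: 2·6 + 3 = 15; 15−1 = 14
i=1: 14 = 2·6 + 2 (b=6); 6→7: 2·7 + 2 = 16; 16−1 = 15
i=2: 15 = 2·7 + 1 (b=7); 7→8: 2·8 + 1 = 17; 17−1 = 16

1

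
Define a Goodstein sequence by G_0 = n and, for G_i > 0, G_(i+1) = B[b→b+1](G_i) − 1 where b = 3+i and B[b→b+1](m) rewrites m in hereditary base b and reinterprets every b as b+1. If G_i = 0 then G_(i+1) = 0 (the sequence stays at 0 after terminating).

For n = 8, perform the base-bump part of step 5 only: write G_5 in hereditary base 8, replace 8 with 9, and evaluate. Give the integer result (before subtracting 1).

i=0: 8 = 2·3 + 2 (b=3); 3→4: 2·4 + 2 = 10; 10−1 = 9
i=1: 9 = 2·4 + 1 (b=4); 4→5: 2·5 + 1 = 11; 11−1 = 10
i=2: 10 = 2·5 (b=5); 5→6: 2·6 = 12; 12−1 = 11
i=3: 11 = 6 + 5 (b=6); 6→7: 7 + 5 = 12; 12−1 = 11
i=4: 11 = 7 + 4 (b=7); 7→8: 8 + 4 = 12; 12−1 = 11

12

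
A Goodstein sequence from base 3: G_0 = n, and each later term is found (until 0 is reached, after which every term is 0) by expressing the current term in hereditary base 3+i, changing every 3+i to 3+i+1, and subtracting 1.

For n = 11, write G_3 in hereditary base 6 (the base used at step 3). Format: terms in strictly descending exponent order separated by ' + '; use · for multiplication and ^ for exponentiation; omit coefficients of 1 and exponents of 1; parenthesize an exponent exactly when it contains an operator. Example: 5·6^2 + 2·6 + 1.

step 0: 11 = 3^2 + 2; sub 4 for 3: 4^2 + 2; = 18; G_1 = 18−1 = 17
step 1: 17 = 4^2 + 1; sub 5 for 4: 5^2 + 1; = 26; G_2 = 26−1 = 25
step 2: 25 = 5^2; sub 6 for 5: 6^2; = 36; G_3 = 36−1 = 35
step 3: 35 = 5·6 + 5; sub 7 for 6: 5·7 + 5; = 40; G_4 = 40−1 = 39

5·6 + 5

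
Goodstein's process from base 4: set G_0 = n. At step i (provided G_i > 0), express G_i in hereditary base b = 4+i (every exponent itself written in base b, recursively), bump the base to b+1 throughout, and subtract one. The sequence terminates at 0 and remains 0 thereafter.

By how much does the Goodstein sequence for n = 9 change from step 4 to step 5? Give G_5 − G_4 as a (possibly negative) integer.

0

G_0 = 9. HB_4(9) = 2·4 + 1. Bump = 11. G_1 = 10.
G_1 = 10. HB_5(10) = 2·5. Bump = 12. G_2 = 11.
G_2 = 11. HB_6(11) = 6 + 5. Bump = 12. G_3 = 11.
G_3 = 11. HB_7(11) = 7 + 4. Bump = 12. G_4 = 11.
G_4 = 11. HB_8(11) = 8 + 3. Bump = 12. G_5 = 11.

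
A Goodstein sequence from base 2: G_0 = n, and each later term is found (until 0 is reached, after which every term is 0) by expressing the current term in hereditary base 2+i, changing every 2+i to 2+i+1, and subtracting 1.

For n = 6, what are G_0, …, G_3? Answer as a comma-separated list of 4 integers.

6, 29, 257, 3125

i=0: 6 = 2^2 + 2 (b=2); 2→3: 3^3 + 3 = 30; 30−1 = 29
i=1: 29 = 3^3 + 2 (b=3); 3→4: 4^4 + 2 = 258; 258−1 = 257
i=2: 257 = 4^4 + 1 (b=4); 4→5: 5^5 + 1 = 3126; 3126−1 = 3125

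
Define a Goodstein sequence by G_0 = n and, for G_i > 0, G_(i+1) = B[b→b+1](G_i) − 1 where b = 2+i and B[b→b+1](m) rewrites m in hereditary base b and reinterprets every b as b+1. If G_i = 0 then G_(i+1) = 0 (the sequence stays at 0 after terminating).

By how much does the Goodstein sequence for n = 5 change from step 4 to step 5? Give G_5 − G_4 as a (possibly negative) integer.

422

5 —HB2→ 2^2 + 1 —bump→ 3^3 + 1 = 28 —(−1)→ 27
27 —HB3→ 3^3 —bump→ 4^4 = 256 —(−1)→ 255
255 —HB4→ 3·4^3 + 3·4^2 + 3·4 + 3 —bump→ 3·5^3 + 3·5^2 + 3·5 + 3 = 468 —(−1)→ 467
467 —HB5→ 3·5^3 + 3·5^2 + 3·5 + 2 —bump→ 3·6^3 + 3·6^2 + 3·6 + 2 = 776 —(−1)→ 775
775 —HB6→ 3·6^3 + 3·6^2 + 3·6 + 1 —bump→ 3·7^3 + 3·7^2 + 3·7 + 1 = 1198 —(−1)→ 1197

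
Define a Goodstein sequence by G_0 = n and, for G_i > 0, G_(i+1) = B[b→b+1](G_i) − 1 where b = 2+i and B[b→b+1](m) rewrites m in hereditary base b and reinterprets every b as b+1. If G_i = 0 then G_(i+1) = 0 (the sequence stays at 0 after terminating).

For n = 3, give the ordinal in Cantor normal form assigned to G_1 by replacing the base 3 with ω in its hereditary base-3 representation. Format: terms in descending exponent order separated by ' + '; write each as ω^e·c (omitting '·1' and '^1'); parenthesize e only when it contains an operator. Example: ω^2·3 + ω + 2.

base 2: 3 = 2 + 1; at 3: 3 + 1 = 4; next = 3
base 3: 3 = 3; at 4: 4 = 4; next = 3

ω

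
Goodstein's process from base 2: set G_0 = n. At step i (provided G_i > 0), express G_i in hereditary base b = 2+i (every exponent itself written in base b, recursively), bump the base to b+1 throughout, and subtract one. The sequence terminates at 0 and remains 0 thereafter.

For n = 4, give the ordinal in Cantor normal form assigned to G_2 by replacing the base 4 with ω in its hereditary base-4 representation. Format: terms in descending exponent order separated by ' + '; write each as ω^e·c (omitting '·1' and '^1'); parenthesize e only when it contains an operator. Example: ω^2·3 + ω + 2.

4 —HB2→ 2^2 —bump→ 3^3 = 27 —(−1)→ 26
26 —HB3→ 2·3^2 + 2·3 + 2 —bump→ 2·4^2 + 2·4 + 2 = 42 —(−1)→ 41
41 —HB4→ 2·4^2 + 2·4 + 1 —bump→ 2·5^2 + 2·5 + 1 = 61 —(−1)→ 60

ω^2·2 + ω·2 + 1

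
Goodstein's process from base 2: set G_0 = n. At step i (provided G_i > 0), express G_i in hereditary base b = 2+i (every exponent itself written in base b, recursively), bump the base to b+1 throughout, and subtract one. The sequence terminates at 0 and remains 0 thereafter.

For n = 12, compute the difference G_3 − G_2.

[0] 12 ≡ 2^(2 + 1) + 2^2 (base 2). Lift 3: 108. −1: 107.
[1] 107 ≡ 3^(3 + 1) + 2·3^2 + 2·3 + 2 (base 3). Lift 4: 1066. −1: 1065.
[2] 1065 ≡ 4^(4 + 1) + 2·4^2 + 2·4 + 1 (base 4). Lift 5: 15686. −1: 15685.

14620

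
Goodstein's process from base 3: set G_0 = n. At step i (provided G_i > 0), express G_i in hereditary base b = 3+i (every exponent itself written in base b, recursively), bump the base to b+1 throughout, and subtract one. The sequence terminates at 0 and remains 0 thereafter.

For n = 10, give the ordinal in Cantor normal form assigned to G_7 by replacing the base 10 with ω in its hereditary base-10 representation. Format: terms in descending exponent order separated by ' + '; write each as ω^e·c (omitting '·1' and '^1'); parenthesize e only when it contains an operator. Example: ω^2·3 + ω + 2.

i=0: 10 = 3^2 + 1 (b=3); 3→4: 4^2 + 1 = 17; 17−1 = 16
i=1: 16 = 4^2 (b=4); 4→5: 5^2 = 25; 25−1 = 24
i=2: 24 = 4·5 + 4 (b=5); 5→6: 4·6 + 4 = 28; 28−1 = 27
i=3: 27 = 4·6 + 3 (b=6); 6→7: 4·7 + 3 = 31; 31−1 = 30
i=4: 30 = 4·7 + 2 (b=7); 7→8: 4·8 + 2 = 34; 34−1 = 33
i=5: 33 = 4·8 + 1 (b=8); 8→9: 4·9 + 1 = 37; 37−1 = 36
i=6: 36 = 4·9 (b=9); 9→10: 4·10 = 40; 40−1 = 39
i=7: 39 = 3·10 + 9 (b=10); 10→11: 3·11 + 9 = 42; 42−1 = 41

ω·3 + 9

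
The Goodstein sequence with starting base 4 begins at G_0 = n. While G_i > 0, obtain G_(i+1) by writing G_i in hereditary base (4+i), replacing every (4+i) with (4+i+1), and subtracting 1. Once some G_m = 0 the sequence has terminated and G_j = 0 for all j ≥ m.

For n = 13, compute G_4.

base 4: 13 = 3·4 + 1; at 5: 3·5 + 1 = 16; next = 15
base 5: 15 = 3·5; at 6: 3·6 = 18; next = 17
base 6: 17 = 2·6 + 5; at 7: 2·7 + 5 = 19; next = 18
base 7: 18 = 2·7 + 4; at 8: 2·8 + 4 = 20; next = 19
base 8: 19 = 2·8 + 3; at 9: 2·9 + 3 = 21; next = 20

19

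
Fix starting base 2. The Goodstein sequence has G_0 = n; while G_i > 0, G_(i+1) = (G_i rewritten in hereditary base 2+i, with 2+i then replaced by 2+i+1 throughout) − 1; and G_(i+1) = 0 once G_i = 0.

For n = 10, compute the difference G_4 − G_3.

264310

G_0 = 10. HB_2(10) = 2^(2 + 1) + 2. Bump = 84. G_1 = 83.
G_1 = 83. HB_3(83) = 3^(3 + 1) + 2. Bump = 1026. G_2 = 1025.
G_2 = 1025. HB_4(1025) = 4^(4 + 1) + 1. Bump = 15626. G_3 = 15625.
G_3 = 15625. HB_5(15625) = 5^(5 + 1). Bump = 279936. G_4 = 279935.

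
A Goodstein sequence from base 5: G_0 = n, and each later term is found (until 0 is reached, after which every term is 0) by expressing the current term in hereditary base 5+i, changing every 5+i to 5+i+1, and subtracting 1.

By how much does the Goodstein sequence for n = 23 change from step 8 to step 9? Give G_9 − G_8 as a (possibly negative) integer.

2

G_0 = 23. HB_5(23) = 4·5 + 3. Bump = 27. G_1 = 26.
G_1 = 26. HB_6(26) = 4·6 + 2. Bump = 30. G_2 = 29.
G_2 = 29. HB_7(29) = 4·7 + 1. Bump = 33. G_3 = 32.
G_3 = 32. HB_8(32) = 4·8. Bump = 36. G_4 = 35.
G_4 = 35. HB_9(35) = 3·9 + 8. Bump = 38. G_5 = 37.
G_5 = 37. HB_10(37) = 3·10 + 7. Bump = 40. G_6 = 39.
G_6 = 39. HB_11(39) = 3·11 + 6. Bump = 42. G_7 = 41.
G_7 = 41. HB_12(41) = 3·12 + 5. Bump = 44. G_8 = 43.
G_8 = 43. HB_13(43) = 3·13 + 4. Bump = 46. G_9 = 45.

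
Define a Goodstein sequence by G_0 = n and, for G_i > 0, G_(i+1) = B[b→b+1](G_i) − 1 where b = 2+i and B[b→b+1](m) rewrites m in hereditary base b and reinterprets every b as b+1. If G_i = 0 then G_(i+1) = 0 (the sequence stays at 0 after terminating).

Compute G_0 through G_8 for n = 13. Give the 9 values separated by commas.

13 —HB2→ 2^(2 + 1) + 2^2 + 1 —bump→ 3^(3 + 1) + 3^3 + 1 = 109 —(−1)→ 108
108 —HB3→ 3^(3 + 1) + 3^3 —bump→ 4^(4 + 1) + 4^4 = 1280 —(−1)→ 1279
1279 —HB4→ 4^(4 + 1) + 3·4^3 + 3·4^2 + 3·4 + 3 —bump→ 5^(5 + 1) + 3·5^3 + 3·5^2 + 3·5 + 3 = 16093 —(−1)→ 16092
16092 —HB5→ 5^(5 + 1) + 3·5^3 + 3·5^2 + 3·5 + 2 —bump→ 6^(6 + 1) + 3·6^3 + 3·6^2 + 3·6 + 2 = 280712 —(−1)→ 280711
280711 —HB6→ 6^(6 + 1) + 3·6^3 + 3·6^2 + 3·6 + 1 —bump→ 7^(7 + 1) + 3·7^3 + 3·7^2 + 3·7 + 1 = 5765999 —(−1)→ 5765998
5765998 —HB7→ 7^(7 + 1) + 3·7^3 + 3·7^2 + 3·7 —bump→ 8^(8 + 1) + 3·8^3 + 3·8^2 + 3·8 = 134219480 —(−1)→ 134219479
134219479 —HB8→ 8^(8 + 1) + 3·8^3 + 3·8^2 + 2·8 + 7 —bump→ 9^(9 + 1) + 3·9^3 + 3·9^2 + 2·9 + 7 = 3486786856 —(−1)→ 3486786855
3486786855 —HB9→ 9^(9 + 1) + 3·9^3 + 3·9^2 + 2·9 + 6 —bump→ 10^(10 + 1) + 3·10^3 + 3·10^2 + 2·10 + 6 = 100000003326 —(−1)→ 100000003325

13, 108, 1279, 16092, 280711, 5765998, 134219479, 3486786855, 100000003325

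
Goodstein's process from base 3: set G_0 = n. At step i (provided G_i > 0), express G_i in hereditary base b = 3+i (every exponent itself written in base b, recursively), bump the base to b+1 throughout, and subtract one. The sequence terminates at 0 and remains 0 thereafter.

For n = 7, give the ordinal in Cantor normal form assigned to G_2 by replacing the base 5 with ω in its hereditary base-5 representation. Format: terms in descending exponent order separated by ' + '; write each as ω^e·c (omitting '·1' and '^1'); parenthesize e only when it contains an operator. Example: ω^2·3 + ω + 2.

step 0: 7 = 2·3 + 1; sub 4 for 3: 2·4 + 1; = 9; G_1 = 9−1 = 8
step 1: 8 = 2·4; sub 5 for 4: 2·5; = 10; G_2 = 10−1 = 9
step 2: 9 = 5 + 4; sub 6 for 5: 6 + 4; = 10; G_3 = 10−1 = 9

ω + 4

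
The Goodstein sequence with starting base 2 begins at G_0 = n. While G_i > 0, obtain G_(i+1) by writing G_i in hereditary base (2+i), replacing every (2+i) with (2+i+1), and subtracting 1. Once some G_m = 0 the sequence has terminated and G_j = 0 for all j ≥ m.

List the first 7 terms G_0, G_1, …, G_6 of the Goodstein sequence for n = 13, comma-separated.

base 2: 13 = 2^(2 + 1) + 2^2 + 1; at 3: 3^(3 + 1) + 3^3 + 1 = 109; next = 108
base 3: 108 = 3^(3 + 1) + 3^3; at 4: 4^(4 + 1) + 4^4 = 1280; next = 1279
base 4: 1279 = 4^(4 + 1) + 3·4^3 + 3·4^2 + 3·4 + 3; at 5: 5^(5 + 1) + 3·5^3 + 3·5^2 + 3·5 + 3 = 16093; next = 16092
base 5: 16092 = 5^(5 + 1) + 3·5^3 + 3·5^2 + 3·5 + 2; at 6: 6^(6 + 1) + 3·6^3 + 3·6^2 + 3·6 + 2 = 280712; next = 280711
base 6: 280711 = 6^(6 + 1) + 3·6^3 + 3·6^2 + 3·6 + 1; at 7: 7^(7 + 1) + 3·7^3 + 3·7^2 + 3·7 + 1 = 5765999; next = 5765998
base 7: 5765998 = 7^(7 + 1) + 3·7^3 + 3·7^2 + 3·7; at 8: 8^(8 + 1) + 3·8^3 + 3·8^2 + 3·8 = 134219480; next = 134219479

13, 108, 1279, 16092, 280711, 5765998, 134219479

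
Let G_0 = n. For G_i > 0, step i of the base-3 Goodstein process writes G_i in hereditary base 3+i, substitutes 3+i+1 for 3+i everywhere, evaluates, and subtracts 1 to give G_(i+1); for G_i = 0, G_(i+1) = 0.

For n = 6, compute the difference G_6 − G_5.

G_0=6  [base 3] 2·3  →[3↦4]→  2·4 = 8  −1 ⇒ G_1=7
G_1=7  [base 4] 4 + 3  →[4↦5]→  5 + 3 = 8  −1 ⇒ G_2=7
G_2=7  [base 5] 5 + 2  →[5↦6]→  6 + 2 = 8  −1 ⇒ G_3=7
G_3=7  [base 6] 6 + 1  →[6↦7]→  7 + 1 = 8  −1 ⇒ G_4=7
G_4=7  [base 7] 7  →[7↦8]→  8 = 8  −1 ⇒ G_5=7
G_5=7  [base 8] 7  →[8↦9]→  7 = 7  −1 ⇒ G_6=6

-1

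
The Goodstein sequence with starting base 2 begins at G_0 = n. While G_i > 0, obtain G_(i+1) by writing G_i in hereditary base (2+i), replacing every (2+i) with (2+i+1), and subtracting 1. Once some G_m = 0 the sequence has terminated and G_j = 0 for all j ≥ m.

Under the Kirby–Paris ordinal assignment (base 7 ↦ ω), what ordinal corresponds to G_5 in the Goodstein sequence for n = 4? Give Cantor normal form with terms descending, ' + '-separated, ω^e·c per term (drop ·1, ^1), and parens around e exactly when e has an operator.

ω^2·2 + ω + 4

step 0: 4 = 2^2; sub 3 for 2: 3^3; = 27; G_1 = 27−1 = 26
step 1: 26 = 2·3^2 + 2·3 + 2; sub 4 for 3: 2·4^2 + 2·4 + 2; = 42; G_2 = 42−1 = 41
step 2: 41 = 2·4^2 + 2·4 + 1; sub 5 for 4: 2·5^2 + 2·5 + 1; = 61; G_3 = 61−1 = 60
step 3: 60 = 2·5^2 + 2·5; sub 6 for 5: 2·6^2 + 2·6; = 84; G_4 = 84−1 = 83
step 4: 83 = 2·6^2 + 6 + 5; sub 7 for 6: 2·7^2 + 7 + 5; = 110; G_5 = 110−1 = 109
step 5: 109 = 2·7^2 + 7 + 4; sub 8 for 7: 2·8^2 + 8 + 4; = 140; G_6 = 140−1 = 139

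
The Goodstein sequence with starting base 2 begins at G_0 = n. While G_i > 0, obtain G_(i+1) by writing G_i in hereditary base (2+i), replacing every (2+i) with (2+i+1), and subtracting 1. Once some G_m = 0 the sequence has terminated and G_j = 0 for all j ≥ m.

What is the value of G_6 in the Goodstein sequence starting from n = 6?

187243

G_0 = 6. HB_2(6) = 2^2 + 2. Bump = 30. G_1 = 29.
G_1 = 29. HB_3(29) = 3^3 + 2. Bump = 258. G_2 = 257.
G_2 = 257. HB_4(257) = 4^4 + 1. Bump = 3126. G_3 = 3125.
G_3 = 3125. HB_5(3125) = 5^5. Bump = 46656. G_4 = 46655.
G_4 = 46655. HB_6(46655) = 5·6^5 + 5·6^4 + 5·6^3 + 5·6^2 + 5·6 + 5. Bump = 98040. G_5 = 98039.
G_5 = 98039. HB_7(98039) = 5·7^5 + 5·7^4 + 5·7^3 + 5·7^2 + 5·7 + 4. Bump = 187244. G_6 = 187243.
G_6 = 187243. HB_8(187243) = 5·8^5 + 5·8^4 + 5·8^3 + 5·8^2 + 5·8 + 3. Bump = 332148. G_7 = 332147.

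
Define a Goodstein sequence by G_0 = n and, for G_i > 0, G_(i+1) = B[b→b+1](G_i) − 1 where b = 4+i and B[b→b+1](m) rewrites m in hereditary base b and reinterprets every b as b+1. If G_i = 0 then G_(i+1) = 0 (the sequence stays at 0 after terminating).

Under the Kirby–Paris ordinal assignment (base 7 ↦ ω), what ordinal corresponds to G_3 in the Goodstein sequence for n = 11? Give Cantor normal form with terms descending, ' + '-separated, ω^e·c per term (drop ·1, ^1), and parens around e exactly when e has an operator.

G_0=11  [base 4] 2·4 + 3  →[4↦5]→  2·5 + 3 = 13  −1 ⇒ G_1=12
G_1=12  [base 5] 2·5 + 2  →[5↦6]→  2·6 + 2 = 14  −1 ⇒ G_2=13
G_2=13  [base 6] 2·6 + 1  →[6↦7]→  2·7 + 1 = 15  −1 ⇒ G_3=14
G_3=14  [base 7] 2·7  →[7↦8]→  2·8 = 16  −1 ⇒ G_4=15

ω·2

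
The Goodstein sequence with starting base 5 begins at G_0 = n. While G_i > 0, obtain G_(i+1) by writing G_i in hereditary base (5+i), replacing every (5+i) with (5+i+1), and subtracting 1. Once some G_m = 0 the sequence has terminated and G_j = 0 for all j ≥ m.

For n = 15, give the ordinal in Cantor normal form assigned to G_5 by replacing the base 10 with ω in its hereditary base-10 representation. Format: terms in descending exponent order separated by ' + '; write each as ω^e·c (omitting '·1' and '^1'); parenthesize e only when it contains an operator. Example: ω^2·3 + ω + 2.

ω·2 + 1

base 5: 15 = 3·5; at 6: 3·6 = 18; next = 17
base 6: 17 = 2·6 + 5; at 7: 2·7 + 5 = 19; next = 18
base 7: 18 = 2·7 + 4; at 8: 2·8 + 4 = 20; next = 19
base 8: 19 = 2·8 + 3; at 9: 2·9 + 3 = 21; next = 20
base 9: 20 = 2·9 + 2; at 10: 2·10 + 2 = 22; next = 21
base 10: 21 = 2·10 + 1; at 11: 2·11 + 1 = 23; next = 22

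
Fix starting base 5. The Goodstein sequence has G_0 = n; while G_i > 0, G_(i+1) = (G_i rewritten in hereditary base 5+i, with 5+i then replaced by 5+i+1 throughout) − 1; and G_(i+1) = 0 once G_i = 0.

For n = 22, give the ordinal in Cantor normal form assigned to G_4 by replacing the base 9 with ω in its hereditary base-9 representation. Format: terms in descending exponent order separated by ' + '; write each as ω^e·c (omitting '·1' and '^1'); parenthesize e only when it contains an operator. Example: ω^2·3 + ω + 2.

G_0=22  [base 5] 4·5 + 2  →[5↦6]→  4·6 + 2 = 26  −1 ⇒ G_1=25
G_1=25  [base 6] 4·6 + 1  →[6↦7]→  4·7 + 1 = 29  −1 ⇒ G_2=28
G_2=28  [base 7] 4·7  →[7↦8]→  4·8 = 32  −1 ⇒ G_3=31
G_3=31  [base 8] 3·8 + 7  →[8↦9]→  3·9 + 7 = 34  −1 ⇒ G_4=33

ω·3 + 6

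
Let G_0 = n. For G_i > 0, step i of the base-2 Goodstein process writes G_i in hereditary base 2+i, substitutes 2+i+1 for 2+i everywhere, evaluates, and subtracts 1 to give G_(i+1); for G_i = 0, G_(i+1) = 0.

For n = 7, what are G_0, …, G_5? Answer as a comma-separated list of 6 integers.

base 2: 7 = 2^2 + 2 + 1; at 3: 3^3 + 3 + 1 = 31; next = 30
base 3: 30 = 3^3 + 3; at 4: 4^4 + 4 = 260; next = 259
base 4: 259 = 4^4 + 3; at 5: 5^5 + 3 = 3128; next = 3127
base 5: 3127 = 5^5 + 2; at 6: 6^6 + 2 = 46658; next = 46657
base 6: 46657 = 6^6 + 1; at 7: 7^7 + 1 = 823544; next = 823543

7, 30, 259, 3127, 46657, 823543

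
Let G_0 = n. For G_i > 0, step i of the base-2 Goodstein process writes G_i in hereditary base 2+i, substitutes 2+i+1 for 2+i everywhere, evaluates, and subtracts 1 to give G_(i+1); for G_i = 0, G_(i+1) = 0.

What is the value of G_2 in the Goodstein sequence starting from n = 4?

(0) 4|_2 = 2^2 ↦ 3^3|_3 = 27 ⇒ 26
(1) 26|_3 = 2·3^2 + 2·3 + 2 ↦ 2·4^2 + 2·4 + 2|_4 = 42 ⇒ 41

41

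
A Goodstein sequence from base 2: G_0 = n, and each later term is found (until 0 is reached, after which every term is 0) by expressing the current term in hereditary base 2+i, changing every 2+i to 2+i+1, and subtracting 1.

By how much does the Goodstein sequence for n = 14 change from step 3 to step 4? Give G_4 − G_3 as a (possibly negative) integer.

[0] 14 ≡ 2^(2 + 1) + 2^2 + 2 (base 2). Lift 3: 111. −1: 110.
[1] 110 ≡ 3^(3 + 1) + 3^3 + 2 (base 3). Lift 4: 1282. −1: 1281.
[2] 1281 ≡ 4^(4 + 1) + 4^4 + 1 (base 4). Lift 5: 18751. −1: 18750.
[3] 18750 ≡ 5^(5 + 1) + 5^5 (base 5). Lift 6: 326592. −1: 326591.

307841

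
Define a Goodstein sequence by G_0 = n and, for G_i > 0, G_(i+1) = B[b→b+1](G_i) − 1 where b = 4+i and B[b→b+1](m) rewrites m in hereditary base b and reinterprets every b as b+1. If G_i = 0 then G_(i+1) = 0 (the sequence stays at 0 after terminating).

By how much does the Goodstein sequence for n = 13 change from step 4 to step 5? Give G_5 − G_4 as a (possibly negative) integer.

13 —HB4→ 3·4 + 1 —bump→ 3·5 + 1 = 16 —(−1)→ 15
15 —HB5→ 3·5 —bump→ 3·6 = 18 —(−1)→ 17
17 —HB6→ 2·6 + 5 —bump→ 2·7 + 5 = 19 —(−1)→ 18
18 —HB7→ 2·7 + 4 —bump→ 2·8 + 4 = 20 —(−1)→ 19
19 —HB8→ 2·8 + 3 —bump→ 2·9 + 3 = 21 —(−1)→ 20

1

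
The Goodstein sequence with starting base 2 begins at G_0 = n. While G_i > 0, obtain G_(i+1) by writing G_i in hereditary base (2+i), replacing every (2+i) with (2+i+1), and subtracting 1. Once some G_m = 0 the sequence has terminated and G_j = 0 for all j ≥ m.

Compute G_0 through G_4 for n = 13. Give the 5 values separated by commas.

base 2: 13 = 2^(2 + 1) + 2^2 + 1; at 3: 3^(3 + 1) + 3^3 + 1 = 109; next = 108
base 3: 108 = 3^(3 + 1) + 3^3; at 4: 4^(4 + 1) + 4^4 = 1280; next = 1279
base 4: 1279 = 4^(4 + 1) + 3·4^3 + 3·4^2 + 3·4 + 3; at 5: 5^(5 + 1) + 3·5^3 + 3·5^2 + 3·5 + 3 = 16093; next = 16092
base 5: 16092 = 5^(5 + 1) + 3·5^3 + 3·5^2 + 3·5 + 2; at 6: 6^(6 + 1) + 3·6^3 + 3·6^2 + 3·6 + 2 = 280712; next = 280711

13, 108, 1279, 16092, 280711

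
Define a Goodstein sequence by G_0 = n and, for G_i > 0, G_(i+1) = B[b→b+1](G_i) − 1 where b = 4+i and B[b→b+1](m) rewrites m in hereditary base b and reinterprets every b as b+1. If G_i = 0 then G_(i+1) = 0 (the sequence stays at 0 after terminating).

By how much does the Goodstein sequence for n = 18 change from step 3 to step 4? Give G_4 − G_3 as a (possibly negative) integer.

5

step 0: 18 = 4^2 + 2; sub 5 for 4: 5^2 + 2; = 27; G_1 = 27−1 = 26
step 1: 26 = 5^2 + 1; sub 6 for 5: 6^2 + 1; = 37; G_2 = 37−1 = 36
step 2: 36 = 6^2; sub 7 for 6: 7^2; = 49; G_3 = 49−1 = 48
step 3: 48 = 6·7 + 6; sub 8 for 7: 6·8 + 6; = 54; G_4 = 54−1 = 53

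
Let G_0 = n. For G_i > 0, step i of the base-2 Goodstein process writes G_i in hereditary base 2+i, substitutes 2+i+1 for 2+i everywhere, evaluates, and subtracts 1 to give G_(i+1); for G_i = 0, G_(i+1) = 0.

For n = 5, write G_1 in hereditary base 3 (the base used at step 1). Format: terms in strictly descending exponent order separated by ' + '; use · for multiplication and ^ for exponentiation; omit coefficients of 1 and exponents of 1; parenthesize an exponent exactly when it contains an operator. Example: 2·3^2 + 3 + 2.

i=0: 5 = 2^2 + 1 (b=2); 2→3: 3^3 + 1 = 28; 28−1 = 27
i=1: 27 = 3^3 (b=3); 3→4: 4^4 = 256; 256−1 = 255

3^3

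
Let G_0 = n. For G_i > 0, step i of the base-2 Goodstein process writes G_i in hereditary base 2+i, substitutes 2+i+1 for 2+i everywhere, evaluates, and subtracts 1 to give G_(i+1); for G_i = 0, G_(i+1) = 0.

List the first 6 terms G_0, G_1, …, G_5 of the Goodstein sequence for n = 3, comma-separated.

step 0: 3 = 2 + 1; sub 3 for 2: 3 + 1; = 4; G_1 = 4−1 = 3
step 1: 3 = 3; sub 4 for 3: 4; = 4; G_2 = 4−1 = 3
step 2: 3 = 3; sub 5 for 4: 3; = 3; G_3 = 3−1 = 2
step 3: 2 = 2; sub 6 for 5: 2; = 2; G_4 = 2−1 = 1
step 4: 1 = 1; sub 7 for 6: 1; = 1; G_5 = 1−1 = 0

3, 3, 3, 2, 1, 0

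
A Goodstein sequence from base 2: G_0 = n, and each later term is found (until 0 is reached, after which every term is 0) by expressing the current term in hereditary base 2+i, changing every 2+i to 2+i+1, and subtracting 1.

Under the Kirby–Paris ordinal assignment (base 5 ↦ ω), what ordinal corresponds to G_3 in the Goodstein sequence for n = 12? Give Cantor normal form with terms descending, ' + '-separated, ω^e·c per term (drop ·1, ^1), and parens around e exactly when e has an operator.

base 2: 12 = 2^(2 + 1) + 2^2; at 3: 3^(3 + 1) + 3^3 = 108; next = 107
base 3: 107 = 3^(3 + 1) + 2·3^2 + 2·3 + 2; at 4: 4^(4 + 1) + 2·4^2 + 2·4 + 2 = 1066; next = 1065
base 4: 1065 = 4^(4 + 1) + 2·4^2 + 2·4 + 1; at 5: 5^(5 + 1) + 2·5^2 + 2·5 + 1 = 15686; next = 15685
base 5: 15685 = 5^(5 + 1) + 2·5^2 + 2·5; at 6: 6^(6 + 1) + 2·6^2 + 2·6 = 280020; next = 280019

ω^(ω + 1) + ω^2·2 + ω·2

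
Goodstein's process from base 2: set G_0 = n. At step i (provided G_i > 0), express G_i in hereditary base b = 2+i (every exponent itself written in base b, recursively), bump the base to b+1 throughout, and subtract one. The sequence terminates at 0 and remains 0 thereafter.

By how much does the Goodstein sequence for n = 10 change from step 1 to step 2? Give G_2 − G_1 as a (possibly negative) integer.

i=0: 10 = 2^(2 + 1) + 2 (b=2); 2→3: 3^(3 + 1) + 3 = 84; 84−1 = 83
i=1: 83 = 3^(3 + 1) + 2 (b=3); 3→4: 4^(4 + 1) + 2 = 1026; 1026−1 = 1025

942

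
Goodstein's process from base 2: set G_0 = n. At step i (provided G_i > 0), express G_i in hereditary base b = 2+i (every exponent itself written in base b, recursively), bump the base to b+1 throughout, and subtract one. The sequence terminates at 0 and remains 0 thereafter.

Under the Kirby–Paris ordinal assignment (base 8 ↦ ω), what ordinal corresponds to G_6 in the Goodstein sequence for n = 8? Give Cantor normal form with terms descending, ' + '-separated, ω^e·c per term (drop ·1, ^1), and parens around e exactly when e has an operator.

ω^ω·2 + ω^2·2 + ω + 3

G_0=8  [base 2] 2^(2 + 1)  →[2↦3]→  3^(3 + 1) = 81  −1 ⇒ G_1=80
G_1=80  [base 3] 2·3^3 + 2·3^2 + 2·3 + 2  →[3↦4]→  2·4^4 + 2·4^2 + 2·4 + 2 = 554  −1 ⇒ G_2=553
G_2=553  [base 4] 2·4^4 + 2·4^2 + 2·4 + 1  →[4↦5]→  2·5^5 + 2·5^2 + 2·5 + 1 = 6311  −1 ⇒ G_3=6310
G_3=6310  [base 5] 2·5^5 + 2·5^2 + 2·5  →[5↦6]→  2·6^6 + 2·6^2 + 2·6 = 93396  −1 ⇒ G_4=93395
G_4=93395  [base 6] 2·6^6 + 2·6^2 + 6 + 5  →[6↦7]→  2·7^7 + 2·7^2 + 7 + 5 = 1647196  −1 ⇒ G_5=1647195
G_5=1647195  [base 7] 2·7^7 + 2·7^2 + 7 + 4  →[7↦8]→  2·8^8 + 2·8^2 + 8 + 4 = 33554572  −1 ⇒ G_6=33554571
G_6=33554571  [base 8] 2·8^8 + 2·8^2 + 8 + 3  →[8↦9]→  2·9^9 + 2·9^2 + 9 + 3 = 774841152  −1 ⇒ G_7=774841151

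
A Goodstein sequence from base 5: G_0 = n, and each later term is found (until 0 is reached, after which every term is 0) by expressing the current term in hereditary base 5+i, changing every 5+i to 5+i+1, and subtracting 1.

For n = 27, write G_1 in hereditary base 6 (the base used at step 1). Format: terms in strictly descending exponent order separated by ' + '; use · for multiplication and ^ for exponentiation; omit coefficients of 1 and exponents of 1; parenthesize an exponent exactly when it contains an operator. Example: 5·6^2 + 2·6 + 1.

base 5: 27 = 5^2 + 2; at 6: 6^2 + 2 = 38; next = 37
base 6: 37 = 6^2 + 1; at 7: 7^2 + 1 = 50; next = 49

6^2 + 1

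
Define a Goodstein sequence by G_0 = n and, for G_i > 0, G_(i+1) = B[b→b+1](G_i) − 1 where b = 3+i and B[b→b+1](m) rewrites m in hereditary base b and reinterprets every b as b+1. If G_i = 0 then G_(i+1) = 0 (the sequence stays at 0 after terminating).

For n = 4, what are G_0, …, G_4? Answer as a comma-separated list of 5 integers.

[0] 4 ≡ 3 + 1 (base 3). Lift 4: 5. −1: 4.
[1] 4 ≡ 4 (base 4). Lift 5: 5. −1: 4.
[2] 4 ≡ 4 (base 5). Lift 6: 4. −1: 3.
[3] 3 ≡ 3 (base 6). Lift 7: 3. −1: 2.

4, 4, 4, 3, 2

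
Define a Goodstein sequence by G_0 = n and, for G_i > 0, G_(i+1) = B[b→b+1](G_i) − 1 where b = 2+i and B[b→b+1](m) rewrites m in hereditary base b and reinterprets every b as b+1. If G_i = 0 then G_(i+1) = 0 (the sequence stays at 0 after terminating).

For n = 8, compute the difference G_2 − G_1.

step 0: 8 = 2^(2 + 1); sub 3 for 2: 3^(3 + 1); = 81; G_1 = 81−1 = 80
step 1: 80 = 2·3^3 + 2·3^2 + 2·3 + 2; sub 4 for 3: 2·4^4 + 2·4^2 + 2·4 + 2; = 554; G_2 = 554−1 = 553

473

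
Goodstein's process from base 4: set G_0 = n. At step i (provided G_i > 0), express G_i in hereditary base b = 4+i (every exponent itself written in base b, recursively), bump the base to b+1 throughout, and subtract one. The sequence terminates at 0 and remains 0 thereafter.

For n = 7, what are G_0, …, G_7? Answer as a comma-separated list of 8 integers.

base 4: 7 = 4 + 3; at 5: 5 + 3 = 8; next = 7
base 5: 7 = 5 + 2; at 6: 6 + 2 = 8; next = 7
base 6: 7 = 6 + 1; at 7: 7 + 1 = 8; next = 7
base 7: 7 = 7; at 8: 8 = 8; next = 7
base 8: 7 = 7; at 9: 7 = 7; next = 6
base 9: 6 = 6; at 10: 6 = 6; next = 5
base 10: 5 = 5; at 11: 5 = 5; next = 4

7, 7, 7, 7, 7, 6, 5, 4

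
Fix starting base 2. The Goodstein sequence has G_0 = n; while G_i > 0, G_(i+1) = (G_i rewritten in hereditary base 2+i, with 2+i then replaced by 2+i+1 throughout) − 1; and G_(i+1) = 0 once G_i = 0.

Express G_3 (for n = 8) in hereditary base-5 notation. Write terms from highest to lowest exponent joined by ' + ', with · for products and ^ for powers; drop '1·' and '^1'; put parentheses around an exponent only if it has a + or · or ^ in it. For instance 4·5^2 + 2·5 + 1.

2·5^5 + 2·5^2 + 2·5

[0] 8 ≡ 2^(2 + 1) (base 2). Lift 3: 81. −1: 80.
[1] 80 ≡ 2·3^3 + 2·3^2 + 2·3 + 2 (base 3). Lift 4: 554. −1: 553.
[2] 553 ≡ 2·4^4 + 2·4^2 + 2·4 + 1 (base 4). Lift 5: 6311. −1: 6310.
[3] 6310 ≡ 2·5^5 + 2·5^2 + 2·5 (base 5). Lift 6: 93396. −1: 93395.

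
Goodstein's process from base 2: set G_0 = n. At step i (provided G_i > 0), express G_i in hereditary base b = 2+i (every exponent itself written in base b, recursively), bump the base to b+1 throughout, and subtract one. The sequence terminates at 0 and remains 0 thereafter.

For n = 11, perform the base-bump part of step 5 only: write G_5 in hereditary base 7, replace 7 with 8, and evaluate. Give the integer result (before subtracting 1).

134217728

i=0: 11 = 2^(2 + 1) + 2 + 1 (b=2); 2→3: 3^(3 + 1) + 3 + 1 = 85; 85−1 = 84
i=1: 84 = 3^(3 + 1) + 3 (b=3); 3→4: 4^(4 + 1) + 4 = 1028; 1028−1 = 1027
i=2: 1027 = 4^(4 + 1) + 3 (b=4); 4→5: 5^(5 + 1) + 3 = 15628; 15628−1 = 15627
i=3: 15627 = 5^(5 + 1) + 2 (b=5); 5→6: 6^(6 + 1) + 2 = 279938; 279938−1 = 279937
i=4: 279937 = 6^(6 + 1) + 1 (b=6); 6→7: 7^(7 + 1) + 1 = 5764802; 5764802−1 = 5764801
i=5: 5764801 = 7^(7 + 1) (b=7); 7→8: 8^(8 + 1) = 134217728; 134217728−1 = 134217727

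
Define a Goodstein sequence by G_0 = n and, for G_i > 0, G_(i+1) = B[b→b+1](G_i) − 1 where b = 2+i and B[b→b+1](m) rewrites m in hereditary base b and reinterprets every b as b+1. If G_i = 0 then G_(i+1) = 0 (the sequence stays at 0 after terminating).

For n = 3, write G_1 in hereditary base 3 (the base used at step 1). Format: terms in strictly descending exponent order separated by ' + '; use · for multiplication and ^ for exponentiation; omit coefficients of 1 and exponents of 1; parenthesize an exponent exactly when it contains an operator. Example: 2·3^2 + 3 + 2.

i=0: 3 = 2 + 1 (b=2); 2→3: 3 + 1 = 4; 4−1 = 3
i=1: 3 = 3 (b=3); 3→4: 4 = 4; 4−1 = 3

3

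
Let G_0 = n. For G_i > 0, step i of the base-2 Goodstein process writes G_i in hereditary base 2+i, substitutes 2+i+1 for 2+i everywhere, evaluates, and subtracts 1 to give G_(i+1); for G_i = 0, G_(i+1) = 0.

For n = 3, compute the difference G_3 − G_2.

-1

G_0=3  [base 2] 2 + 1  →[2↦3]→  3 + 1 = 4  −1 ⇒ G_1=3
G_1=3  [base 3] 3  →[3↦4]→  4 = 4  −1 ⇒ G_2=3
G_2=3  [base 4] 3  →[4↦5]→  3 = 3  −1 ⇒ G_3=2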